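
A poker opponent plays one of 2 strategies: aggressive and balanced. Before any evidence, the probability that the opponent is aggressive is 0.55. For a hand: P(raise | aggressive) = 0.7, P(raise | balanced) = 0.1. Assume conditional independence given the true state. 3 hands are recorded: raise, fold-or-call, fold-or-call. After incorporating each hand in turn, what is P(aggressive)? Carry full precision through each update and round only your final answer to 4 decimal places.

After 'raise': P(aggressive) = 0.7·0.5500 / (0.7·0.5500 + 0.1·0.4500) ≈ 0.8953
After 'fold-or-call': P(aggressive) = 0.3·0.8953 / (0.3·0.8953 + 0.9·0.1047) ≈ 0.7404
After 'fold-or-call': P(aggressive) = 0.3·0.7404 / (0.3·0.7404 + 0.9·0.2596) ≈ 0.4873

0.4873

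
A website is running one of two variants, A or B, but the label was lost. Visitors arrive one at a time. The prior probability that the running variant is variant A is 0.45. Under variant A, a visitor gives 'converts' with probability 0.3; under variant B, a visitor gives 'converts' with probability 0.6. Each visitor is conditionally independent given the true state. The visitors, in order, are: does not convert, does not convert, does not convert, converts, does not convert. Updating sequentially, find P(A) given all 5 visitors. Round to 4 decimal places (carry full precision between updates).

After 'does not convert': P(A) = 0.7·0.4500 / (0.7·0.4500 + 0.4·0.5500) ≈ 0.5888
After 'does not convert': P(A) = 0.7·0.5888 / (0.7·0.5888 + 0.4·0.4112) ≈ 0.7147
After 'does not convert': P(A) = 0.7·0.7147 / (0.7·0.7147 + 0.4·0.2853) ≈ 0.8143
After 'converts': P(A) = 0.3·0.8143 / (0.3·0.8143 + 0.6·0.1857) ≈ 0.6868
After 'does not convert': P(A) = 0.7·0.6868 / (0.7·0.6868 + 0.4·0.3132) ≈ 0.7933

0.7933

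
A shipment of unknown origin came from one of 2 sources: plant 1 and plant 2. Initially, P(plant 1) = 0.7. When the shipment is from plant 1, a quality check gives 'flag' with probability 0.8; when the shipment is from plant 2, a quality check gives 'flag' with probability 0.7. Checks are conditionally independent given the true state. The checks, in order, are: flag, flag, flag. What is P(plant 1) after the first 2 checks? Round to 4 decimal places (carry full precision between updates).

After 'flag': P(plant 1) = 0.8·0.7000 / (0.8·0.7000 + 0.7·0.3000) ≈ 0.7273
After 'flag': P(plant 1) = 0.8·0.7273 / (0.8·0.7273 + 0.7·0.2727) ≈ 0.7529

0.7529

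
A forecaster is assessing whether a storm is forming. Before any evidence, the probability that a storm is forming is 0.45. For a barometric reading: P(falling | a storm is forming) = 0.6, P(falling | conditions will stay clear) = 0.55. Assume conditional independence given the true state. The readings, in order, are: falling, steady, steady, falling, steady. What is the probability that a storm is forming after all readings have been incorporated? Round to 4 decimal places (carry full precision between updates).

After 'falling': P(storm) = 0.6·0.4500 / (0.6·0.4500 + 0.55·0.5500) ≈ 0.4716
After 'steady': P(storm) = 0.4·0.4716 / (0.4·0.4716 + 0.45·0.5284) ≈ 0.4424
After 'steady': P(storm) = 0.4·0.4424 / (0.4·0.4424 + 0.45·0.5576) ≈ 0.4136
After 'falling': P(storm) = 0.6·0.4136 / (0.6·0.4136 + 0.55·0.5864) ≈ 0.4348
After 'steady': P(storm) = 0.4·0.4348 / (0.4·0.4348 + 0.45·0.5652) ≈ 0.4061

0.4061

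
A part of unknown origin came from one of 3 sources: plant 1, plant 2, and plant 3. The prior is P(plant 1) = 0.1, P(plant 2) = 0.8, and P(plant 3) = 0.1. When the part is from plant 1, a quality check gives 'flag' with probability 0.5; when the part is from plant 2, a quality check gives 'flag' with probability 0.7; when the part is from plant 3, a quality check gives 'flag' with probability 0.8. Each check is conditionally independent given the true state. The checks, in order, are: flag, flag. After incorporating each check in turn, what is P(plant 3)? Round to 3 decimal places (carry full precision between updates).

Each posterior becomes the prior for the next update.
After 'flag': normaliser = 0.5·0.1000 + 0.7·0.8000 + 0.8·0.1000; P(plant 1) ≈ 0.0725, P(plant 2) ≈ 0.8116, P(plant 3) ≈ 0.1159
After 'flag': normaliser = 0.5·0.0725 + 0.7·0.8116 + 0.8·0.1159; P(plant 1) ≈ 0.0520, P(plant 2) ≈ 0.8150, P(plant 3) ≈ 0.1331

0.133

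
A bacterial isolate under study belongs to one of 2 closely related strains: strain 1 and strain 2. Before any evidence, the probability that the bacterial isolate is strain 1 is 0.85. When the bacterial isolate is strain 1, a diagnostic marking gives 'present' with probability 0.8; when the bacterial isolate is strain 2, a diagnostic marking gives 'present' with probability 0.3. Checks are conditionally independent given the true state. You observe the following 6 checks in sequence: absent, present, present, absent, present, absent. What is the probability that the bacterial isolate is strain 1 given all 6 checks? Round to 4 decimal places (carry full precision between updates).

After 'absent': P(strain 1) = 0.2·0.8500 / (0.2·0.8500 + 0.7·0.1500) ≈ 0.6182
After 'present': P(strain 1) = 0.8·0.6182 / (0.8·0.6182 + 0.3·0.3818) ≈ 0.8119
After 'present': P(strain 1) = 0.8·0.8119 / (0.8·0.8119 + 0.3·0.1881) ≈ 0.9201
After 'absent': P(strain 1) = 0.2·0.9201 / (0.2·0.9201 + 0.7·0.0799) ≈ 0.7669
After 'present': P(strain 1) = 0.8·0.7669 / (0.8·0.7669 + 0.3·0.2331) ≈ 0.8977
After 'absent': P(strain 1) = 0.2·0.8977 / (0.2·0.8977 + 0.7·0.1023) ≈ 0.7148

0.7148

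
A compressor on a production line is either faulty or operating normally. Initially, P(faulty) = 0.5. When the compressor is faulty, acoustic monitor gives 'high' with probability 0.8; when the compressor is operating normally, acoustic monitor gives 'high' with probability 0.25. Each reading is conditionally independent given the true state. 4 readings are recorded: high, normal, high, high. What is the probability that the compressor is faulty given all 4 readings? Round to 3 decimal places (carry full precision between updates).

After 'high': P(faulty) = 0.8·0.5000 / (0.8·0.5000 + 0.25·0.5000) ≈ 0.7619
After 'normal': P(faulty) = 0.2·0.7619 / (0.2·0.7619 + 0.75·0.2381) ≈ 0.4604
After 'high': P(faulty) = 0.8·0.4604 / (0.8·0.4604 + 0.25·0.5396) ≈ 0.7320
After 'high': P(faulty) = 0.8·0.7320 / (0.8·0.7320 + 0.25·0.2680) ≈ 0.8973

0.897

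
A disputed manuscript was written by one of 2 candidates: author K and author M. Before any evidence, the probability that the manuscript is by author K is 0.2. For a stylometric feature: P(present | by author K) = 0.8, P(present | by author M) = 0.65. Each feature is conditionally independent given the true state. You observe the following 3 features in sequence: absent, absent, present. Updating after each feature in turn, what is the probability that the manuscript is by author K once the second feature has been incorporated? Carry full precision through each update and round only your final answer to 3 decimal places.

After 'absent': P(author K) = 0.2·0.2000 / (0.2·0.2000 + 0.35·0.8000) ≈ 0.1250
After 'absent': P(author K) = 0.2·0.1250 / (0.2·0.1250 + 0.35·0.8750) ≈ 0.0755

0.075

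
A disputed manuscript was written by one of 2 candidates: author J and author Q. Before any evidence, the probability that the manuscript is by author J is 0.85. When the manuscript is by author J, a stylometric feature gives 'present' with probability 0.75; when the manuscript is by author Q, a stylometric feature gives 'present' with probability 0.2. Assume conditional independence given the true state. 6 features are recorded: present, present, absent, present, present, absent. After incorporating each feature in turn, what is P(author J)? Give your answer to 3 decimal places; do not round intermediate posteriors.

Apply Bayes' rule sequentially, carrying P(author J) forward.
After 'present': P(author J) = 0.75·0.8500 / (0.75·0.8500 + 0.2·0.1500) ≈ 0.9551
After 'present': P(author J) = 0.75·0.9551 / (0.75·0.9551 + 0.2·0.0449) ≈ 0.9876
After 'absent': P(author J) = 0.25·0.9876 / (0.25·0.9876 + 0.8·0.0124) ≈ 0.9614
After 'present': P(author J) = 0.75·0.9614 / (0.75·0.9614 + 0.2·0.0386) ≈ 0.9894
After 'present': P(author J) = 0.75·0.9894 / (0.75·0.9894 + 0.2·0.0106) ≈ 0.9972
After 'absent': P(author J) = 0.25·0.9972 / (0.25·0.9972 + 0.8·0.0028) ≈ 0.9909

0.991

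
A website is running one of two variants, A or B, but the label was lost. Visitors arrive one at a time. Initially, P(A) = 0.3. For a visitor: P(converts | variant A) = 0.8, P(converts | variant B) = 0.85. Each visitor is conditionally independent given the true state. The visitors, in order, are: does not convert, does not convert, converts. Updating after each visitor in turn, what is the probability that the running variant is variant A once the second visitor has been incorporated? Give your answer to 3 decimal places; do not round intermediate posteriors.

0.432

Each posterior becomes the prior for the next update.
After 'does not convert': P(A) = 0.2·0.3000 / (0.2·0.3000 + 0.15·0.7000) ≈ 0.3636
After 'does not convert': P(A) = 0.2·0.3636 / (0.2·0.3636 + 0.15·0.6364) ≈ 0.4324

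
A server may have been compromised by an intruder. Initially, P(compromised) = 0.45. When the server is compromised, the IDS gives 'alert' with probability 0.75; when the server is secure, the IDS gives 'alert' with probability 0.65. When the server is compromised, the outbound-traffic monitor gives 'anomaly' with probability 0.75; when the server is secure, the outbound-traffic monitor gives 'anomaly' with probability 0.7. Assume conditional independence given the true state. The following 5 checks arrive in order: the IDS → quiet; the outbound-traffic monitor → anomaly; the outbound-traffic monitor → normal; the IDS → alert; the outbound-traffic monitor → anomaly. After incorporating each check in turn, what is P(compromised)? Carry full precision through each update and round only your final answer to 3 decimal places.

0.392

After the IDS='quiet': P(compromised) = 0.25·0.4500 / (0.25·0.4500 + 0.35·0.5500) ≈ 0.3689
After the outbound-traffic monitor='anomaly': P(compromised) = 0.75·0.3689 / (0.75·0.3689 + 0.7·0.6311) ≈ 0.3851
After the outbound-traffic monitor='normal': P(compromised) = 0.25·0.3851 / (0.25·0.3851 + 0.3·0.6149) ≈ 0.3429
After the IDS='alert': P(compromised) = 0.75·0.3429 / (0.75·0.3429 + 0.65·0.6571) ≈ 0.3758
After the outbound-traffic monitor='anomaly': P(compromised) = 0.75·0.3758 / (0.75·0.3758 + 0.7·0.6242) ≈ 0.3921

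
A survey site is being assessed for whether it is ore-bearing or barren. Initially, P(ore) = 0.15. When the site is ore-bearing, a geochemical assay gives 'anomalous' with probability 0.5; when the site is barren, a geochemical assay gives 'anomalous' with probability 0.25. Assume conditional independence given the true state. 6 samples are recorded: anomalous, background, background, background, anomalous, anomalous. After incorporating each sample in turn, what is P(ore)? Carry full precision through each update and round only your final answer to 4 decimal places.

0.2949

Each posterior becomes the prior for the next update.
After 'anomalous': P(ore) = 0.5·0.1500 / (0.5·0.1500 + 0.25·0.8500) ≈ 0.2609
After 'background': P(ore) = 0.5·0.2609 / (0.5·0.2609 + 0.75·0.7391) ≈ 0.1905
After 'background': P(ore) = 0.5·0.1905 / (0.5·0.1905 + 0.75·0.8095) ≈ 0.1356
After 'background': P(ore) = 0.5·0.1356 / (0.5·0.1356 + 0.75·0.8644) ≈ 0.0947
After 'anomalous': P(ore) = 0.5·0.0947 / (0.5·0.0947 + 0.25·0.9053) ≈ 0.1730
After 'anomalous': P(ore) = 0.5·0.1730 / (0.5·0.1730 + 0.25·0.8270) ≈ 0.2949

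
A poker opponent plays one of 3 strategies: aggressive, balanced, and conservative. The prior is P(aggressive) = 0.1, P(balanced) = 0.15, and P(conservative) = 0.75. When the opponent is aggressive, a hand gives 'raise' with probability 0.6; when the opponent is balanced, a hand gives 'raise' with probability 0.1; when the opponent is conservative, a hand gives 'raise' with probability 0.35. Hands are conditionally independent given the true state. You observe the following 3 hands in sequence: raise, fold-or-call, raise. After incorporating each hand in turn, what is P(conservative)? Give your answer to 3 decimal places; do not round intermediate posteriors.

0.791

After 'raise': normaliser = 0.6·0.1000 + 0.1·0.1500 + 0.35·0.7500; P(aggressive) ≈ 0.1778, P(balanced) ≈ 0.0444, P(conservative) ≈ 0.7778
After 'fold-or-call': normaliser = 0.4·0.1778 + 0.9·0.0444 + 0.65·0.7778; P(aggressive) ≈ 0.1153, P(balanced) ≈ 0.0649, P(conservative) ≈ 0.8198
After 'raise': normaliser = 0.6·0.1153 + 0.1·0.0649 + 0.35·0.8198; P(aggressive) ≈ 0.1908, P(balanced) ≈ 0.0179, P(conservative) ≈ 0.7913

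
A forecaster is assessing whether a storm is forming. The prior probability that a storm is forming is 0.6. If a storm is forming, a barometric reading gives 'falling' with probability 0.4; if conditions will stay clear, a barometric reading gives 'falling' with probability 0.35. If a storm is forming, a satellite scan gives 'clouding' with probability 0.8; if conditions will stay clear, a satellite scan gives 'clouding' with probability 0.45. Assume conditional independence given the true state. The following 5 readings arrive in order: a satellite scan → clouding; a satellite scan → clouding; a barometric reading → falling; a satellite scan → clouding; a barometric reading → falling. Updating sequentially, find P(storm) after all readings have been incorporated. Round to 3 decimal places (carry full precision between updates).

After a satellite scan='clouding': P(storm) = 0.8·0.6000 / (0.8·0.6000 + 0.45·0.4000) ≈ 0.7273
After a satellite scan='clouding': P(storm) = 0.8·0.7273 / (0.8·0.7273 + 0.45·0.2727) ≈ 0.8258
After a barometric reading='falling': P(storm) = 0.4·0.8258 / (0.4·0.8258 + 0.35·0.1742) ≈ 0.8442
After a satellite scan='clouding': P(storm) = 0.8·0.8442 / (0.8·0.8442 + 0.45·0.1558) ≈ 0.9059
After a barometric reading='falling': P(storm) = 0.4·0.9059 / (0.4·0.9059 + 0.35·0.0941) ≈ 0.9167

0.917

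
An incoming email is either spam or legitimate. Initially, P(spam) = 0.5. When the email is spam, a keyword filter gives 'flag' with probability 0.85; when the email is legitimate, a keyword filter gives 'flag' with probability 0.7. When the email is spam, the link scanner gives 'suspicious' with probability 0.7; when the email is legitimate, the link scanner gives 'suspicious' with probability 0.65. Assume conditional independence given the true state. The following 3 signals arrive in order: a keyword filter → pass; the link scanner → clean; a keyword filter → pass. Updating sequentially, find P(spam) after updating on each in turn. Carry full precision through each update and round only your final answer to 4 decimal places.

0.1765

After a keyword filter='pass': P(spam) = 0.15·0.5000 / (0.15·0.5000 + 0.3·0.5000) ≈ 0.3333
After the link scanner='clean': P(spam) = 0.3·0.3333 / (0.3·0.3333 + 0.35·0.6667) ≈ 0.3000
After a keyword filter='pass': P(spam) = 0.15·0.3000 / (0.15·0.3000 + 0.3·0.7000) ≈ 0.1765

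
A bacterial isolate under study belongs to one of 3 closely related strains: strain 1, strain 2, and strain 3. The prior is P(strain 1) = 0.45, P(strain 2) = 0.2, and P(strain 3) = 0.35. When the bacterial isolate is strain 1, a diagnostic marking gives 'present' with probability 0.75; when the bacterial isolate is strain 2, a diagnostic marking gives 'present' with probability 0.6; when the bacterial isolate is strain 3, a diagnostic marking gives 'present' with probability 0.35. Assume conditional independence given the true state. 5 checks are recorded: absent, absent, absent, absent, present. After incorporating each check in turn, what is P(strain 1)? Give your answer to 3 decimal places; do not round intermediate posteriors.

0.050

After 'absent': normaliser = 0.25·0.4500 + 0.4·0.2000 + 0.65·0.3500; P(strain 1) ≈ 0.2679, P(strain 2) ≈ 0.1905, P(strain 3) ≈ 0.5417
After 'absent': normaliser = 0.25·0.2679 + 0.4·0.1905 + 0.65·0.5417; P(strain 1) ≈ 0.1352, P(strain 2) ≈ 0.1538, P(strain 3) ≈ 0.7109
After 'absent': normaliser = 0.25·0.1352 + 0.4·0.1538 + 0.65·0.7109; P(strain 1) ≈ 0.0606, P(strain 2) ≈ 0.1104, P(strain 3) ≈ 0.8290
After 'absent': normaliser = 0.25·0.0606 + 0.4·0.1104 + 0.65·0.8290; P(strain 1) ≈ 0.0253, P(strain 2) ≈ 0.0738, P(strain 3) ≈ 0.9008
After 'present': normaliser = 0.75·0.0253 + 0.6·0.0738 + 0.35·0.9008; P(strain 1) ≈ 0.0502, P(strain 2) ≈ 0.1170, P(strain 3) ≈ 0.8328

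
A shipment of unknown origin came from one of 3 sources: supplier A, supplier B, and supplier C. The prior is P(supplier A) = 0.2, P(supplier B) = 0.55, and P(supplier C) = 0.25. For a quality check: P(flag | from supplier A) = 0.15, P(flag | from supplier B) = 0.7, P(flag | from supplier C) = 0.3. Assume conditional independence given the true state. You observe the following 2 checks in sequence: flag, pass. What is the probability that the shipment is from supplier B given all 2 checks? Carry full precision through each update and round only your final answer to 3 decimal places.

After 'flag': normaliser = 0.15·0.2000 + 0.7·0.5500 + 0.3·0.2500; P(supplier A) ≈ 0.0612, P(supplier B) ≈ 0.7857, P(supplier C) ≈ 0.1531
After 'pass': normaliser = 0.85·0.0612 + 0.3·0.7857 + 0.7·0.1531; P(supplier A) ≈ 0.1318, P(supplier B) ≈ 0.5969, P(supplier C) ≈ 0.2713

0.597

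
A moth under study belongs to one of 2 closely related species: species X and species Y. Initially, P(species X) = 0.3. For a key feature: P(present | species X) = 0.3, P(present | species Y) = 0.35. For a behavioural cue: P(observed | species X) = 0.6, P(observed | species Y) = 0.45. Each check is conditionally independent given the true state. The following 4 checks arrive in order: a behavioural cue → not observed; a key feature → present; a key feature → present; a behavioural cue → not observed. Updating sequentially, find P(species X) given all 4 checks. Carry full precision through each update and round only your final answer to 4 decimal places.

0.1428

Apply Bayes' rule sequentially, carrying P(species X) forward.
After a behavioural cue='not observed': P(species X) = 0.4·0.3000 / (0.4·0.3000 + 0.55·0.7000) ≈ 0.2376
After a key feature='present': P(species X) = 0.3·0.2376 / (0.3·0.2376 + 0.35·0.7624) ≈ 0.2108
After a key feature='present': P(species X) = 0.3·0.2108 / (0.3·0.2108 + 0.35·0.7892) ≈ 0.1863
After a behavioural cue='not observed': P(species X) = 0.4·0.1863 / (0.4·0.1863 + 0.55·0.8137) ≈ 0.1428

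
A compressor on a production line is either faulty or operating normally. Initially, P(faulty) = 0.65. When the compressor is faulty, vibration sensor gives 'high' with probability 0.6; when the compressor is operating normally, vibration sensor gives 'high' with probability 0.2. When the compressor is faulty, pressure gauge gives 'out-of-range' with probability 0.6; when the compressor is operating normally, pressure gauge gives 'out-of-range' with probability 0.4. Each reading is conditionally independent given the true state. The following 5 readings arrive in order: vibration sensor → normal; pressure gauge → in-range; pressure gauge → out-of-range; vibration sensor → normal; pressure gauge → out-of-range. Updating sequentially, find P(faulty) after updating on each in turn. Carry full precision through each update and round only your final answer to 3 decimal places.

0.411

After vibration sensor='normal': P(faulty) = 0.4·0.6500 / (0.4·0.6500 + 0.8·0.3500) ≈ 0.4815
After pressure gauge='in-range': P(faulty) = 0.4·0.4815 / (0.4·0.4815 + 0.6·0.5185) ≈ 0.3824
After pressure gauge='out-of-range': P(faulty) = 0.6·0.3824 / (0.6·0.3824 + 0.4·0.6176) ≈ 0.4815
After vibration sensor='normal': P(faulty) = 0.4·0.4815 / (0.4·0.4815 + 0.8·0.5185) ≈ 0.3171
After pressure gauge='out-of-range': P(faulty) = 0.6·0.3171 / (0.6·0.3171 + 0.4·0.6829) ≈ 0.4105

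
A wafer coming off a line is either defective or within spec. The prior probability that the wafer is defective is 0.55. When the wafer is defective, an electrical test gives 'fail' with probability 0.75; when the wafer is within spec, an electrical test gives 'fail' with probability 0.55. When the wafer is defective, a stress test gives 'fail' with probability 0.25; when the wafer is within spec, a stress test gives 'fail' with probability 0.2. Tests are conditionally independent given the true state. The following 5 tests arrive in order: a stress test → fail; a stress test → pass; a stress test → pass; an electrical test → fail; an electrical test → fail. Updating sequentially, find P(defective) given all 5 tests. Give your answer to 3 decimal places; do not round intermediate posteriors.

After a stress test='fail': P(defective) = 0.25·0.5500 / (0.25·0.5500 + 0.2·0.4500) ≈ 0.6044
After a stress test='pass': P(defective) = 0.75·0.6044 / (0.75·0.6044 + 0.8·0.3956) ≈ 0.5889
After a stress test='pass': P(defective) = 0.75·0.5889 / (0.75·0.5889 + 0.8·0.4111) ≈ 0.5732
After an electrical test='fail': P(defective) = 0.75·0.5732 / (0.75·0.5732 + 0.55·0.4268) ≈ 0.6468
After an electrical test='fail': P(defective) = 0.75·0.6468 / (0.75·0.6468 + 0.55·0.3532) ≈ 0.7140

0.714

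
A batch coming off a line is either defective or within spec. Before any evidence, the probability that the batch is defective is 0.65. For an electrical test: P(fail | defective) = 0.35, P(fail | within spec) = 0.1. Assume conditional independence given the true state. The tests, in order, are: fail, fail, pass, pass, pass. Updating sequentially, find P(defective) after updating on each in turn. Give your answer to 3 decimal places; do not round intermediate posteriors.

0.896

After 'fail': P(defective) = 0.35·0.6500 / (0.35·0.6500 + 0.1·0.3500) ≈ 0.8667
After 'fail': P(defective) = 0.35·0.8667 / (0.35·0.8667 + 0.1·0.1333) ≈ 0.9579
After 'pass': P(defective) = 0.65·0.9579 / (0.65·0.9579 + 0.9·0.0421) ≈ 0.9426
After 'pass': P(defective) = 0.65·0.9426 / (0.65·0.9426 + 0.9·0.0574) ≈ 0.9223
After 'pass': P(defective) = 0.65·0.9223 / (0.65·0.9223 + 0.9·0.0777) ≈ 0.8955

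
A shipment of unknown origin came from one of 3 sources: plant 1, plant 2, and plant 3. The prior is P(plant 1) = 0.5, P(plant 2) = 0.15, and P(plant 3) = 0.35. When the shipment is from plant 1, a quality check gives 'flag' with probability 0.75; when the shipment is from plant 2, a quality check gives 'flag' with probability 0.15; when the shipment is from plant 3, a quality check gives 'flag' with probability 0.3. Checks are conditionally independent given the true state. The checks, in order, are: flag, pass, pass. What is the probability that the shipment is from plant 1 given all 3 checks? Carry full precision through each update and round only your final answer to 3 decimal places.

After 'flag': normaliser = 0.75·0.5000 + 0.15·0.1500 + 0.3·0.3500; P(plant 1) ≈ 0.7463, P(plant 2) ≈ 0.0448, P(plant 3) ≈ 0.2090
After 'pass': normaliser = 0.25·0.7463 + 0.85·0.0448 + 0.7·0.2090; P(plant 1) ≈ 0.5030, P(plant 2) ≈ 0.1026, P(plant 3) ≈ 0.3944
After 'pass': normaliser = 0.25·0.5030 + 0.85·0.1026 + 0.7·0.3944; P(plant 1) ≈ 0.2571, P(plant 2) ≈ 0.1784, P(plant 3) ≈ 0.5645

0.257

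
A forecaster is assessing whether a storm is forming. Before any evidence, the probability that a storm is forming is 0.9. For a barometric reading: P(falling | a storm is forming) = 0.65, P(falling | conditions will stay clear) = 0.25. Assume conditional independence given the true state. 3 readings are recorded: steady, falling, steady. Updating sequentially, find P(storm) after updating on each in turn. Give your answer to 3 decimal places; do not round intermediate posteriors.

Apply Bayes' rule sequentially, carrying P(storm) forward.
After 'steady': P(storm) = 0.35·0.9000 / (0.35·0.9000 + 0.75·0.1000) ≈ 0.8077
After 'falling': P(storm) = 0.65·0.8077 / (0.65·0.8077 + 0.25·0.1923) ≈ 0.9161
After 'steady': P(storm) = 0.35·0.9161 / (0.35·0.9161 + 0.75·0.0839) ≈ 0.8360

0.836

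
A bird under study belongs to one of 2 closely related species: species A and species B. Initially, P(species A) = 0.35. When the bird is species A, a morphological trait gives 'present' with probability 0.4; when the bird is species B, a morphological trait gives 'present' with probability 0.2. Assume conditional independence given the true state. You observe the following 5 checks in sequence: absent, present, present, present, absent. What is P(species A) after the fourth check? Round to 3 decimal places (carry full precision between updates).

0.764

After 'absent': P(species A) = 0.6·0.3500 / (0.6·0.3500 + 0.8·0.6500) ≈ 0.2877
After 'present': P(species A) = 0.4·0.2877 / (0.4·0.2877 + 0.2·0.7123) ≈ 0.4468
After 'present': P(species A) = 0.4·0.4468 / (0.4·0.4468 + 0.2·0.5532) ≈ 0.6176
After 'present': P(species A) = 0.4·0.6176 / (0.4·0.6176 + 0.2·0.3824) ≈ 0.7636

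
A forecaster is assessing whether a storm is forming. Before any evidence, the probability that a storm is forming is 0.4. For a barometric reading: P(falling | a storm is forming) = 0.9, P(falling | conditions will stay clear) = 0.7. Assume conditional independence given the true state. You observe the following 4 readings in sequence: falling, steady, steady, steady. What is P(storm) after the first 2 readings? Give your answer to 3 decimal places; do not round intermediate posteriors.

After 'falling': P(storm) = 0.9·0.4000 / (0.9·0.4000 + 0.7·0.6000) ≈ 0.4615
After 'steady': P(storm) = 0.1·0.4615 / (0.1·0.4615 + 0.3·0.5385) ≈ 0.2222

0.222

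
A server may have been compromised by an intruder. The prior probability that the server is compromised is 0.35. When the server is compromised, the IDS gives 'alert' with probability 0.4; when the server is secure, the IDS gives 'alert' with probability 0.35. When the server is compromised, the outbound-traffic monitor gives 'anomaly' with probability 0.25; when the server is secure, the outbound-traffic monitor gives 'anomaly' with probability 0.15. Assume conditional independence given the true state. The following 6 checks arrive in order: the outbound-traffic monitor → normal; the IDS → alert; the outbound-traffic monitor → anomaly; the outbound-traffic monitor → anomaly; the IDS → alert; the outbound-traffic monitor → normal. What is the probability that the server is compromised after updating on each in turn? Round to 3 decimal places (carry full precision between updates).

After the outbound-traffic monitor='normal': P(compromised) = 0.75·0.3500 / (0.75·0.3500 + 0.85·0.6500) ≈ 0.3221
After the IDS='alert': P(compromised) = 0.4·0.3221 / (0.4·0.3221 + 0.35·0.6779) ≈ 0.3519
After the outbound-traffic monitor='anomaly': P(compromised) = 0.25·0.3519 / (0.25·0.3519 + 0.15·0.6481) ≈ 0.4751
After the outbound-traffic monitor='anomaly': P(compromised) = 0.25·0.4751 / (0.25·0.4751 + 0.15·0.5249) ≈ 0.6013
After the IDS='alert': P(compromised) = 0.4·0.6013 / (0.4·0.6013 + 0.35·0.3987) ≈ 0.6329
After the outbound-traffic monitor='normal': P(compromised) = 0.75·0.6329 / (0.75·0.6329 + 0.85·0.3671) ≈ 0.6033

0.603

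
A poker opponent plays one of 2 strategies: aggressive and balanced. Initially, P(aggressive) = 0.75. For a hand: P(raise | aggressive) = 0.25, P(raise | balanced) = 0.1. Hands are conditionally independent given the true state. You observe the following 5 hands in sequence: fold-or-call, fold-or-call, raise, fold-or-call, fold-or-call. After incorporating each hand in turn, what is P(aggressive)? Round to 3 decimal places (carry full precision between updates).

After 'fold-or-call': P(aggressive) = 0.75·0.7500 / (0.75·0.7500 + 0.9·0.2500) ≈ 0.7143
After 'fold-or-call': P(aggressive) = 0.75·0.7143 / (0.75·0.7143 + 0.9·0.2857) ≈ 0.6757
After 'raise': P(aggressive) = 0.25·0.6757 / (0.25·0.6757 + 0.1·0.3243) ≈ 0.8389
After 'fold-or-call': P(aggressive) = 0.75·0.8389 / (0.75·0.8389 + 0.9·0.1611) ≈ 0.8127
After 'fold-or-call': P(aggressive) = 0.75·0.8127 / (0.75·0.8127 + 0.9·0.1873) ≈ 0.7834

0.783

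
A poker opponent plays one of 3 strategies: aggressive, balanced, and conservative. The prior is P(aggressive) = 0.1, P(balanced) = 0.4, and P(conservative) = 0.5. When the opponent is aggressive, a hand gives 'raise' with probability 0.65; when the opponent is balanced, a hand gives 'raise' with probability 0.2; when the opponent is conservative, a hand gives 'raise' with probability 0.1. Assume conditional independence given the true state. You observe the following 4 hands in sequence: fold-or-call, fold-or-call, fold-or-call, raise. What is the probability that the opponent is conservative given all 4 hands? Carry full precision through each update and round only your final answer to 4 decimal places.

0.4545

After 'fold-or-call': normaliser = 0.35·0.1000 + 0.8·0.4000 + 0.9·0.5000; P(aggressive) ≈ 0.0435, P(balanced) ≈ 0.3975, P(conservative) ≈ 0.5590
After 'fold-or-call': normaliser = 0.35·0.0435 + 0.8·0.3975 + 0.9·0.5590; P(aggressive) ≈ 0.0182, P(balanced) ≈ 0.3802, P(conservative) ≈ 0.6016
After 'fold-or-call': normaliser = 0.35·0.0182 + 0.8·0.3802 + 0.9·0.6016; P(aggressive) ≈ 0.0075, P(balanced) ≈ 0.3571, P(conservative) ≈ 0.6355
After 'raise': normaliser = 0.65·0.0075 + 0.2·0.3571 + 0.1·0.6355; P(aggressive) ≈ 0.0348, P(balanced) ≈ 0.5107, P(conservative) ≈ 0.4545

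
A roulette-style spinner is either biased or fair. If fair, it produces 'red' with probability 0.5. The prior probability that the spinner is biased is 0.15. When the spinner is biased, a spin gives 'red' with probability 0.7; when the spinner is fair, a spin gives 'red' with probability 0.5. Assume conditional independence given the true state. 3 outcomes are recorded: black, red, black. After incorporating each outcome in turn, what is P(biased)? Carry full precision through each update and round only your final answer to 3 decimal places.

0.082

After 'black': P(biased) = 0.3·0.1500 / (0.3·0.1500 + 0.5·0.8500) ≈ 0.0957
After 'red': P(biased) = 0.7·0.0957 / (0.7·0.0957 + 0.5·0.9043) ≈ 0.1291
After 'black': P(biased) = 0.3·0.1291 / (0.3·0.1291 + 0.5·0.8709) ≈ 0.0817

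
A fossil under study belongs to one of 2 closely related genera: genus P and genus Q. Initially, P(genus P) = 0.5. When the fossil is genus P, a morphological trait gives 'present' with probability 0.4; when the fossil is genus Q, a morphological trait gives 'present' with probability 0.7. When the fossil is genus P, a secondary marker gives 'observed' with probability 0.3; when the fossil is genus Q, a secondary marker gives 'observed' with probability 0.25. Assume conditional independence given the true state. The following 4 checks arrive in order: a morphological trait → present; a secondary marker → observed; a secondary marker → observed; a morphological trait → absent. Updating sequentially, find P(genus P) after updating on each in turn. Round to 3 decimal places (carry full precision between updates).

After a morphological trait='present': P(genus P) = 0.4·0.5000 / (0.4·0.5000 + 0.7·0.5000) ≈ 0.3636
After a secondary marker='observed': P(genus P) = 0.3·0.3636 / (0.3·0.3636 + 0.25·0.6364) ≈ 0.4068
After a secondary marker='observed': P(genus P) = 0.3·0.4068 / (0.3·0.4068 + 0.25·0.5932) ≈ 0.4514
After a morphological trait='absent': P(genus P) = 0.6·0.4514 / (0.6·0.4514 + 0.3·0.5486) ≈ 0.6220

0.622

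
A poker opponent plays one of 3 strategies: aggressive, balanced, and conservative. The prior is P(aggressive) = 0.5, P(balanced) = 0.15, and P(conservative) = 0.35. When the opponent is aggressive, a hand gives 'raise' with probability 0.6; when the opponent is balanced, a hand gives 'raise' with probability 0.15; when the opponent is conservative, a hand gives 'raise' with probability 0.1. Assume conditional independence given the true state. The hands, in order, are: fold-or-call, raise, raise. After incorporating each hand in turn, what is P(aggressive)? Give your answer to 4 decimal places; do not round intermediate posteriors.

After 'fold-or-call': normaliser = 0.4·0.5000 + 0.85·0.1500 + 0.9·0.3500; P(aggressive) ≈ 0.3113, P(balanced) ≈ 0.1984, P(conservative) ≈ 0.4903
After 'raise': normaliser = 0.6·0.3113 + 0.15·0.1984 + 0.1·0.4903; P(aggressive) ≈ 0.7033, P(balanced) ≈ 0.1121, P(conservative) ≈ 0.1846
After 'raise': normaliser = 0.6·0.7033 + 0.15·0.1121 + 0.1·0.1846; P(aggressive) ≈ 0.9229, P(balanced) ≈ 0.0368, P(conservative) ≈ 0.0404

0.9229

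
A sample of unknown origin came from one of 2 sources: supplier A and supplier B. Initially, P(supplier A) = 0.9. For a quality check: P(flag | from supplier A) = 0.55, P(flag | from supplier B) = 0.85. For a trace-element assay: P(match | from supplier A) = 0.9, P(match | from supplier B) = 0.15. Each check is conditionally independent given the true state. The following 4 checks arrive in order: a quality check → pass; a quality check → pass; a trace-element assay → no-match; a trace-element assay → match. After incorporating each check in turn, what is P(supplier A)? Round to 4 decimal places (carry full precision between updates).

0.9828

After a quality check='pass': P(supplier A) = 0.45·0.9000 / (0.45·0.9000 + 0.15·0.1000) ≈ 0.9643
After a quality check='pass': P(supplier A) = 0.45·0.9643 / (0.45·0.9643 + 0.15·0.0357) ≈ 0.9878
After a trace-element assay='no-match': P(supplier A) = 0.1·0.9878 / (0.1·0.9878 + 0.85·0.0122) ≈ 0.9050
After a trace-element assay='match': P(supplier A) = 0.9·0.9050 / (0.9·0.9050 + 0.15·0.0950) ≈ 0.9828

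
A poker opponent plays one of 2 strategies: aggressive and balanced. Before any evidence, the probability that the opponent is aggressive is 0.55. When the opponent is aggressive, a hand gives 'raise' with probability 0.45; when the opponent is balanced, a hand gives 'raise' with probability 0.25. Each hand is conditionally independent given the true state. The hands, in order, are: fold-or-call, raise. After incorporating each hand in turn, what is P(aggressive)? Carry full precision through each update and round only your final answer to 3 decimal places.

0.617

Each posterior becomes the prior for the next update.
After 'fold-or-call': P(aggressive) = 0.55·0.5500 / (0.55·0.5500 + 0.75·0.4500) ≈ 0.4727
After 'raise': P(aggressive) = 0.45·0.4727 / (0.45·0.4727 + 0.25·0.5273) ≈ 0.6173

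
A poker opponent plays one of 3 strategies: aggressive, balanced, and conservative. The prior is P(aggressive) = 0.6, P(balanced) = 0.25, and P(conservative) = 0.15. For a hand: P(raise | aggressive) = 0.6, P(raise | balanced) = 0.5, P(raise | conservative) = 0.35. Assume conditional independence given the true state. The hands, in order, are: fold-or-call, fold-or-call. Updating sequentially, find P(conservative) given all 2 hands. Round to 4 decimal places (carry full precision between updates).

0.2856

After 'fold-or-call': normaliser = 0.4·0.6000 + 0.5·0.2500 + 0.65·0.1500; P(aggressive) ≈ 0.5189, P(balanced) ≈ 0.2703, P(conservative) ≈ 0.2108
After 'fold-or-call': normaliser = 0.4·0.5189 + 0.5·0.2703 + 0.65·0.2108; P(aggressive) ≈ 0.4327, P(balanced) ≈ 0.2817, P(conservative) ≈ 0.2856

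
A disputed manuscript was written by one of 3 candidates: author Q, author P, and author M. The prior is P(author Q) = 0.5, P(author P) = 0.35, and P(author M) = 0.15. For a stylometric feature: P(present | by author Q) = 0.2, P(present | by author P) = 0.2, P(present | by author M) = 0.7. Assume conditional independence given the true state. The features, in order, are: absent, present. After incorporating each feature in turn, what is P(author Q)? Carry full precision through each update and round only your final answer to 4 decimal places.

After 'absent': normaliser = 0.8·0.5000 + 0.8·0.3500 + 0.3·0.1500; P(author Q) ≈ 0.5517, P(author P) ≈ 0.3862, P(author M) ≈ 0.0621
After 'present': normaliser = 0.2·0.5517 + 0.2·0.3862 + 0.7·0.0621; P(author Q) ≈ 0.4776, P(author P) ≈ 0.3343, P(author M) ≈ 0.1881

0.4776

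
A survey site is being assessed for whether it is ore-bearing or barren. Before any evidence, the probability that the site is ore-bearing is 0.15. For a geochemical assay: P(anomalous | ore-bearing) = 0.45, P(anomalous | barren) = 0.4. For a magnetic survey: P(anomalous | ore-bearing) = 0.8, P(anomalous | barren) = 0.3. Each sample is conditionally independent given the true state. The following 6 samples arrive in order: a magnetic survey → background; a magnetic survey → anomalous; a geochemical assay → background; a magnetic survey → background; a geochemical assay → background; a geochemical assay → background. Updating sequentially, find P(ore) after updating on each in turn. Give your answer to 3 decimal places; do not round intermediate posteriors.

After a magnetic survey='background': P(ore) = 0.2·0.1500 / (0.2·0.1500 + 0.7·0.8500) ≈ 0.0480
After a magnetic survey='anomalous': P(ore) = 0.8·0.0480 / (0.8·0.0480 + 0.3·0.9520) ≈ 0.1185
After a geochemical assay='background': P(ore) = 0.55·0.1185 / (0.55·0.1185 + 0.6·0.8815) ≈ 0.1097
After a magnetic survey='background': P(ore) = 0.2·0.1097 / (0.2·0.1097 + 0.7·0.8903) ≈ 0.0340
After a geochemical assay='background': P(ore) = 0.55·0.0340 / (0.55·0.0340 + 0.6·0.9660) ≈ 0.0313
After a geochemical assay='background': P(ore) = 0.55·0.0313 / (0.55·0.0313 + 0.6·0.9687) ≈ 0.0287

0.029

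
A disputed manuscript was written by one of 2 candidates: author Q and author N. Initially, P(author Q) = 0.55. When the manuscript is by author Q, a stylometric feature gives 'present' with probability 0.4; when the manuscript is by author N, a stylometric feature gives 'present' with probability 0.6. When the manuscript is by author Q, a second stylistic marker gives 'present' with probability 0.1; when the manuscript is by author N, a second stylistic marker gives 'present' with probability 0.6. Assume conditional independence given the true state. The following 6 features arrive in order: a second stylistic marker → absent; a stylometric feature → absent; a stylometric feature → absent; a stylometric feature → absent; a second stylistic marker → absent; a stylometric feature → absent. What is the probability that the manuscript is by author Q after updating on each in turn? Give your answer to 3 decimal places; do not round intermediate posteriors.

0.969

After a second stylistic marker='absent': P(author Q) = 0.9·0.5500 / (0.9·0.5500 + 0.4·0.4500) ≈ 0.7333
After a stylometric feature='absent': P(author Q) = 0.6·0.7333 / (0.6·0.7333 + 0.4·0.2667) ≈ 0.8049
After a stylometric feature='absent': P(author Q) = 0.6·0.8049 / (0.6·0.8049 + 0.4·0.1951) ≈ 0.8609
After a stylometric feature='absent': P(author Q) = 0.6·0.8609 / (0.6·0.8609 + 0.4·0.1391) ≈ 0.9027
After a second stylistic marker='absent': P(author Q) = 0.9·0.9027 / (0.9·0.9027 + 0.4·0.0973) ≈ 0.9543
After a stylometric feature='absent': P(author Q) = 0.6·0.9543 / (0.6·0.9543 + 0.4·0.0457) ≈ 0.9691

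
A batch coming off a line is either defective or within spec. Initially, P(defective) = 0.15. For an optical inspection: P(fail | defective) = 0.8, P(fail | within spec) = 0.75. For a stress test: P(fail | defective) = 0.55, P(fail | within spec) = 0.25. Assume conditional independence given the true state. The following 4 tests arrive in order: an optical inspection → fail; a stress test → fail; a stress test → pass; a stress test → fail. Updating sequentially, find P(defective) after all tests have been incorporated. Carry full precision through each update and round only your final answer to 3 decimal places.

After an optical inspection='fail': P(defective) = 0.8·0.1500 / (0.8·0.1500 + 0.75·0.8500) ≈ 0.1584
After a stress test='fail': P(defective) = 0.55·0.1584 / (0.55·0.1584 + 0.25·0.8416) ≈ 0.2928
After a stress test='pass': P(defective) = 0.45·0.2928 / (0.45·0.2928 + 0.75·0.7072) ≈ 0.1990
After a stress test='fail': P(defective) = 0.55·0.1990 / (0.55·0.1990 + 0.25·0.8010) ≈ 0.3534

0.353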